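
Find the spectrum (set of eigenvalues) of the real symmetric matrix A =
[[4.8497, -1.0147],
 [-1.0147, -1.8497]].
sigma(A) ≈ {-2, 5}

A is real symmetric, so its spectrum consists of real eigenvalues. Expanding the characteristic polynomial of the displayed matrix gives
  det(λ I - A) = p(λ) = λ^2 + (-3)λ + (-10).
Solving p(λ) = 0 yields eigenvalues ≈ -2, 5. (A is shown rounded to 4 decimals, so these recover the underlying integer eigenvalues to within that precision.)
Verification: the trace of A = 3 equals the sum of eigenvalues 3, and det(A) ≈ -10.0001 matches the eigenvalue product -10.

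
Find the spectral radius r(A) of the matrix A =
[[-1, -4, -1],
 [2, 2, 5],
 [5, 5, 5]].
r(A) ≈ 6.294

The eigenvalues of A are the roots of its characteristic polynomial. With M = A (coefficients from the trace, the sum of principal 2x2 minors, and det A):
  p(λ) = det(λ I - M) = λ^3 - 6λ^2 - 9λ + 45.
No integer candidate from the rational root theorem (±divisors of 45) is a root, so the roots are irrational. The cubic discriminant is Δ = 33777 > 0, so there are three distinct real roots. p(-3) = -9 and p(-2) = 31 have opposite signs, so a root lies in (-3, -2); Newton's method refines it to λ ≈ -2.8249. p(2) = 11 and p(3) = -9 have opposite signs, so a root lies in (2, 3); Newton's method refines it to λ ≈ 2.5309. p(6) = -9 and p(7) = 31 have opposite signs, so a root lies in (6, 7); Newton's method refines it to λ ≈ 6.294. Check (Vieta): the three roots sum to 6, matching tr M = 6.
Thus the eigenvalues (to 4 decimals) are -2.8249 (modulus 2.8249); 2.5309 (modulus 2.5309); 6.294 (modulus 6.294). The spectral radius is the largest modulus: r(A) ≈ 6.294. (Cross-check: r(A) ≤ ||A||_2 ≈ 10.7299; equality holds whenever A is normal, though it can also hold for some non-normal A.)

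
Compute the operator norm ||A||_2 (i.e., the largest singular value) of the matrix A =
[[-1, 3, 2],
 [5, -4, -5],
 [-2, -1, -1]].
||A||_2 ≈ 8.8025 (= sqrt(largest eigenvalue of A^T A))

||A||_2 = sigma_max(A) = sqrt(lambda_max(A^T A)). Form the symmetric matrix M = A^T A =
[[30, -21, -25],
 [-21, 26, 27],
 [-25, 27, 30]].
Its characteristic polynomial (trace, sum of principal 2x2 minors, determinant of M give the coefficients) is
  p(λ) = det(λ I - M) = λ^3 - 86λ^2 + 665λ - 400.
No integer candidate from the rational root theorem (±divisors of 400) is a root, so the roots are irrational. The cubic discriminant is Δ = 1484136000 > 0, so there are three distinct real roots. p(0) = -400 and p(1) = 180 have opposite signs, so a root lies in (0, 1); Newton's method refines it to λ ≈ 0.6569. p(7) = 384 and p(8) = -72 have opposite signs, so a root lies in (7, 8); Newton's method refines it to λ ≈ 7.8589. p(77) = -2556 and p(78) = 2798 have opposite signs, so a root lies in (77, 78); Newton's method refines it to λ ≈ 77.4842. Check (Vieta): the three roots sum to 86, matching tr M = 86.
So the eigenvalues of A^T A are ≈ 0.6569, 7.8589, 77.4842 (all ≥ 0, as they must be for A^T A). The largest is λ_max ≈ 77.4842, hence ||A||_2 = sqrt(λ_max) ≈ 8.8025.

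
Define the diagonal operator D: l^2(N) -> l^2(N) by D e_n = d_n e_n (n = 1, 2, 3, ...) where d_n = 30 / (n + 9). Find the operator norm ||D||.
||D|| = 3 (attained at n = 1)

For D diagonal, ||D|| = sup_n |d_n| = sup_n 30/(n + 9). This is positive and strictly decreasing in n, so the supremum is attained at n = 1: d_1 = 30/(1 + 9) = 3. Hence ||D|| = 3.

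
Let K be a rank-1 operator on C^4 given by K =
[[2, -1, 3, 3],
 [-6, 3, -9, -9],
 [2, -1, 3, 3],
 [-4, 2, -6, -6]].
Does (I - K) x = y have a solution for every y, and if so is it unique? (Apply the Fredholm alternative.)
(I - K) is invertible (det(I - K) = -1 ≠ 0), so for every y in C^4 the equation (I - K) x = y has a unique solution.

K has rank 1, so it is an outer product K = u v^T: every row of K is a multiple of one row vector. Reading off the entries, u = (-1, 3, -1, 2) and v = (-2, 1, -3, -3) (row i of K equals u_i·v^T). A rank-one matrix u v^T satisfies K u = u (v·u) and kills the (3)-dimensional subspace v^⊥, so its characteristic polynomial is lambda^3 (lambda - v·u) with v·u = tr K = 2. Hence the eigenvalues of I - K are 1 (multiplicity 3) and 1 - (2) = -1, so det(I - K) = -1. (Direct check: I - K =
[[-1, 1, -3, -3],
 [6, -2, 9, 9],
 [-2, 1, -2, -3],
 [4, -2, 6, 7]]
has determinant -1.) The finite-dimensional Fredholm alternative says: either (I - K) is invertible, or ker(I - K) ≠ {0} and then range(I - K) = ker((I - K)^*)^⊥, with dim ker(I - K) = dim ker((I - K)^*). Since det(I - K) ≠ 0, 1 is not an eigenvalue of K and ker(I - K) = {0}, so we are in the first case: for every y there is a unique x = (I - K)^(-1) y. Explicitly, by the Sherman–Morrison formula, (I - u v^T)^(-1) = I + u v^T/(1 - v·u), i.e. (I - K)^(-1) = I - K.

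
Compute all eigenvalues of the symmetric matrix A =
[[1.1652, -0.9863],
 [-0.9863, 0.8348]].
sigma(A) ≈ {0, 2}

A is real symmetric, so its spectrum consists of real eigenvalues. Expanding the characteristic polynomial of the displayed matrix gives
  det(λ I - A) = p(λ) = λ^2 + (-2)λ + (0).
Solving p(λ) = 0 yields eigenvalues ≈ 0, 2. (A is shown rounded to 4 decimals, so these recover the underlying integer eigenvalues to within that precision.)
Verification: the trace of A = 2 equals the sum of eigenvalues 2, and det(A) ≈ -0.0001 matches the eigenvalue product 0.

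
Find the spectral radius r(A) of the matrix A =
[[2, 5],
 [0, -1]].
r(A) = 2

The eigenvalues of A are the roots of its characteristic polynomial. With M = A (coefficients from the trace and determinant):
  p(λ) = det(λ I - M) = λ^2 - λ - 2.
For λ^2 - λ - 2 the discriminant is 9. It is a perfect square (3^2), so the roots are rational: λ = (1 ± 3)/2 = 2, -1.
Thus the eigenvalues (to 4 decimals) are 2 (modulus 2); -1 (modulus 1). The spectral radius is the largest modulus: r(A) = 2. (Cross-check: r(A) ≤ ||A||_2 ≈ 5.465; equality holds whenever A is normal, though it can also hold for some non-normal A.)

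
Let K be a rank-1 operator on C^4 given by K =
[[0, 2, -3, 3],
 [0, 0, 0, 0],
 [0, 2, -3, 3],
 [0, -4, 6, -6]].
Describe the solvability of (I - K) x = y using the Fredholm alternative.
(I - K) is invertible (det(I - K) = 10 ≠ 0), so for every y in C^4 the equation (I - K) x = y has a unique solution.

K has rank 1, so it is an outer product K = u v^T: every row of K is a multiple of one row vector. Reading off the entries, u = (1, 0, 1, -2) and v = (0, 2, -3, 3) (row i of K equals u_i·v^T). A rank-one matrix u v^T satisfies K u = u (v·u) and kills the (3)-dimensional subspace v^⊥, so its characteristic polynomial is lambda^3 (lambda - v·u) with v·u = tr K = -9. Hence the eigenvalues of I - K are 1 (multiplicity 3) and 1 - (-9) = 10, so det(I - K) = 10. (Direct check: I - K =
[[1, -2, 3, -3],
 [0, 1, 0, 0],
 [0, -2, 4, -3],
 [0, 4, -6, 7]]
has determinant 10.) The finite-dimensional Fredholm alternative says: either (I - K) is invertible, or ker(I - K) ≠ {0} and then range(I - K) = ker((I - K)^*)^⊥, with dim ker(I - K) = dim ker((I - K)^*). Since det(I - K) ≠ 0, 1 is not an eigenvalue of K and ker(I - K) = {0}, so we are in the first case: for every y there is a unique x = (I - K)^(-1) y. Explicitly, by the Sherman–Morrison formula, (I - u v^T)^(-1) = I + u v^T/(1 - v·u), i.e. (I - K)^(-1) = I + K/(10).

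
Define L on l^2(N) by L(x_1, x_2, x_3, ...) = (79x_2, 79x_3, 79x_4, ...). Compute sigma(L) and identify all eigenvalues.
sigma(L) = closed disk {z in C : |z| ≤ 79}; sigma_p(L) = open disk {z in C : |z| < 79}

Note L = 79·V where V is the unit left shift (V x)_k = x_{k+1}; so sigma(L) = 79·sigma(V) and ||L|| = 79||V||. ||L x||^2 = 6241sum_{k≥2} |x_k|^2 ≤ 6241||x||^2, with equality on {x : x_1 = 0}, so ||L|| = 79. For any lambda with |lambda| < 79, set r = lambda/79 (|r| < 1); the vector x = (1, r, r^2, ...) is in l^2 and satisfies L x = 79(r, r^2, ...) = lambda x, so lambda is an eigenvalue. On the boundary |lambda| = 79 the geometric series diverges, so no l^2 eigenvector exists, but these lambda lie in the approximate point spectrum. Hence sigma(L) is the closed disk of radius 79 and sigma_p(L) is the open disk.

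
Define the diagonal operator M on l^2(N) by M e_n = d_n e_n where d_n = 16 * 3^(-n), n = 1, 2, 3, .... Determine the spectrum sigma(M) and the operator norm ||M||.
sigma(M) = {16 * 3^(-n) : n ≥ 1} ∪ {0}; ||M|| = 16/3

A bounded diagonal operator on l^2 with diagonal entries d_n has spectrum equal to the closure of {d_n : n ≥ 1}: every d_n is an eigenvalue (with eigenvector e_n), so {d_n} ⊂ sigma(M); the spectrum is closed, so its closure is too; and for lambda not in the closure, (M - lambda I) has bounded inverse (the diagonal entries 1/(d_n - lambda) are bounded). For our sequence d_n = 16 * 3^(-n), n = 1, 2, 3, ...:
  - {d_n} = {16 * 3^(-n) : n ≥ 1}; the only limit point is 0
  - closure = {16 * 3^(-n) : n ≥ 1} ∪ {0}
For the norm: a diagonal operator has ||M|| = sup_n |d_n|. Here d_n = 16 * 3^(-n) is positive and decreasing, so sup_n |d_n| = d_1 = 16/3. So ||M|| = 16/3.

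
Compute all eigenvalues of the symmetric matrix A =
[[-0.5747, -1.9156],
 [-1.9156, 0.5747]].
sigma(A) ≈ {-2, 2}

A is real symmetric, so its spectrum consists of real eigenvalues. Expanding the characteristic polynomial of the displayed matrix gives
  det(λ I - A) = p(λ) = λ^2 + (0)λ + (-4).
Solving p(λ) = 0 yields eigenvalues ≈ -2, 2. (A is shown rounded to 4 decimals, so these recover the underlying integer eigenvalues to within that precision.)
Verification: the trace of A = 0 equals the sum of eigenvalues 0, and det(A) ≈ -3.9998 matches the eigenvalue product -4.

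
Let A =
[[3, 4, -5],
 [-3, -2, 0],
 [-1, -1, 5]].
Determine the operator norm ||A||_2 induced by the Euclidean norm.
||A||_2 ≈ 8.7715 (= sqrt(largest eigenvalue of A^T A))

||A||_2 = sigma_max(A) = sqrt(lambda_max(A^T A)). Form the symmetric matrix M = A^T A =
[[19, 19, -20],
 [19, 21, -25],
 [-20, -25, 50]].
Its characteristic polynomial (trace, sum of principal 2x2 minors, determinant of M give the coefficients) is
  p(λ) = det(λ I - M) = λ^3 - 90λ^2 + 1013λ - 625.
No integer candidate from the rational root theorem (±divisors of 625) is a root, so the roots are irrational. The cubic discriminant is Δ = 3346547737 > 0, so there are three distinct real roots. p(0) = -625 and p(1) = 299 have opposite signs, so a root lies in (0, 1); Newton's method refines it to λ ≈ 0.6548. p(12) = 299 and p(13) = -469 have opposite signs, so a root lies in (12, 13); Newton's method refines it to λ ≈ 12.4058. p(76) = -4501 and p(77) = 299 have opposite signs, so a root lies in (76, 77); Newton's method refines it to λ ≈ 76.9394. Check (Vieta): the three roots sum to 90, matching tr M = 90.
So the eigenvalues of A^T A are ≈ 0.6548, 12.4058, 76.9394 (all ≥ 0, as they must be for A^T A). The largest is λ_max ≈ 76.9394, hence ||A||_2 = sqrt(λ_max) ≈ 8.7715.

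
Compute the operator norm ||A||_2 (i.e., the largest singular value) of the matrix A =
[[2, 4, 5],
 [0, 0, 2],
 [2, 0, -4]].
||A||_2 ≈ 7.4717 (= sqrt(largest eigenvalue of A^T A))

||A||_2 = sigma_max(A) = sqrt(lambda_max(A^T A)). Form the symmetric matrix M = A^T A =
[[8, 8, 2],
 [8, 16, 20],
 [2, 20, 45]].
Its characteristic polynomial (trace, sum of principal 2x2 minors, determinant of M give the coefficients) is
  p(λ) = det(λ I - M) = λ^3 - 69λ^2 + 740λ - 256.
No integer candidate from the rational root theorem (±divisors of 256) is a root, so the roots are irrational. The cubic discriminant is Δ = 883349392 > 0, so there are three distinct real roots. p(0) = -256 and p(1) = 416 have opposite signs, so a root lies in (0, 1); Newton's method refines it to λ ≈ 0.3578. p(12) = 416 and p(13) = -100 have opposite signs, so a root lies in (12, 13); Newton's method refines it to λ ≈ 12.8153. p(55) = -1906 and p(56) = 416 have opposite signs, so a root lies in (55, 56); Newton's method refines it to λ ≈ 55.8269. Check (Vieta): the three roots sum to 69, matching tr M = 69.
So the eigenvalues of A^T A are ≈ 0.3578, 12.8153, 55.8269 (all ≥ 0, as they must be for A^T A). The largest is λ_max ≈ 55.8269, hence ||A||_2 = sqrt(λ_max) ≈ 7.4717.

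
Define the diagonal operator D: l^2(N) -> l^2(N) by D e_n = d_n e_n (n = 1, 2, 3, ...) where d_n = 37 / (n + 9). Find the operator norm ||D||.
||D|| = 37/10 (attained at n = 1)

For D diagonal, ||D|| = sup_n |d_n| = sup_n 37/(n + 9). This is positive and strictly decreasing in n, so the supremum is attained at n = 1: d_1 = 37/(1 + 9) = 37/10. Hence ||D|| = 37/10.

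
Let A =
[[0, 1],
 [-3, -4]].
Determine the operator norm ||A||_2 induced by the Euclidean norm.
||A||_2 = sqrt((26 + sqrt(640))/2) ≈ 5.0645 (= sqrt(largest eigenvalue of A^T A))

||A||_2 = sigma_max(A) = sqrt(lambda_max(A^T A)). Form the symmetric matrix M = A^T A =
[[9, 12],
 [12, 17]].
Its characteristic polynomial (trace, determinant of M give the coefficients) is
  p(λ) = det(λ I - M) = λ^2 - 26λ + 9.
For λ^2 - 26λ + 9 the discriminant is 640. It is nonnegative but not a perfect square, so the roots are real and irrational: λ = (26 ± sqrt(640))/2 ≈ 25.6491, 0.3509.
So the eigenvalues of A^T A are ≈ 0.3509, 25.6491 (all ≥ 0, as they must be for A^T A). The largest is λ_max = (26 + sqrt(640))/2 ≈ 25.6491, hence ||A||_2 = sqrt(λ_max) = sqrt((26 + sqrt(640))/2) ≈ 5.0645.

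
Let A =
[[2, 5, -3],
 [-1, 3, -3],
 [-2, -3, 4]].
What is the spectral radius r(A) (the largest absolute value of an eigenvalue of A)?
r(A) ≈ 7.3617

The eigenvalues of A are the roots of its characteristic polynomial. With M = A (coefficients from the trace, the sum of principal 2x2 minors, and det A):
  p(λ) = det(λ I - M) = λ^3 - 9λ^2 + 16λ - 29.
No integer candidate from the rational root theorem (±divisors of 29) is a root, so the roots are irrational. The cubic discriminant is Δ = -27751 < 0, so there is one real root and a complex-conjugate pair. p(7) = -15 and p(8) = 35 have opposite signs, so a root lies in (7, 8); Newton's method refines it to λ ≈ 7.3617. Dividing out (λ - (7.3617)) leaves approximately λ^2 - 1.6383λ + 3.9393. For λ^2 - 1.6383λ + 3.9393 the discriminant is -13.0732. It is negative, so the remaining roots are the complex-conjugate pair λ ≈ 0.8192 ± 1.8078i. Their product equals the constant term, so |λ|^2 ≈ 3.9393 and |λ| ≈ 1.9848.
Thus the eigenvalues (to 4 decimals) are 7.3617 (modulus 7.3617); 0.8192 ± 1.8078i (modulus 1.9848). The spectral radius is the largest modulus: r(A) ≈ 7.3617. (Cross-check: r(A) ≤ ||A||_2 ≈ 8.884; equality holds whenever A is normal, though it can also hold for some non-normal A.)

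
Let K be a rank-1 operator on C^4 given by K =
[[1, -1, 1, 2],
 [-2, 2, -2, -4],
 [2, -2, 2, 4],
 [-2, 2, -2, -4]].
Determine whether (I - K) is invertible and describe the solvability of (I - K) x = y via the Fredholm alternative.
(I - K) is singular (det(I - K) = 0, i.e. 1 ∈ sigma(K)). (I - K) x = y is solvable iff y ⊥ ker((I - K)^*) = span{(1, -1, 1, 2)}, i.e. iff y_1 - y_2 + y_3 + 2y_4 = 0. When solvable, the solutions are x = y + c·(1, -2, 2, -2), c arbitrary (ker(I - K) = span{(1, -2, 2, -2)}, dimension 1).

K has rank 1, so it is an outer product K = u v^T: every row of K is a multiple of one row vector. Reading off the entries, u = (1, -2, 2, -2) and v = (1, -1, 1, 2) (row i of K equals u_i·v^T). A rank-one matrix u v^T satisfies K u = u (v·u) and kills the (3)-dimensional subspace v^⊥, so its characteristic polynomial is lambda^3 (lambda - v·u) with v·u = tr K = 1. Hence the eigenvalues of I - K are 1 (multiplicity 3) and 1 - (1) = 0, so det(I - K) = 0. (Direct check: I - K =
[[0, 1, -1, -2],
 [2, -1, 2, 4],
 [-2, 2, -1, -4],
 [2, -2, 2, 5]]
has determinant 0.) So 1 is an eigenvalue of K and (I - K) is not invertible. The finite-dimensional Fredholm alternative says: either (I - K) is invertible, or ker(I - K) ≠ {0} and then range(I - K) = ker((I - K)^*)^⊥, with dim ker(I - K) = dim ker((I - K)^*). We are in the second case, so we need both kernels. Kernel of I - K: (I - K) u = u - u (v·u) = u - u = 0, so ker(I - K) = span{u} = span{(1, -2, 2, -2)} (it is exactly 1-dimensional because rank(I - K) = 3). Kernel of the adjoint: K is real, so (I - K)^* = I - K^T = I - v u^T, and (I - v u^T) v = v - v (u·v) = 0; hence ker((I - K)^*) = span{v} = span{(1, -1, 1, 2)}. Therefore (I - K) x = y is solvable iff <y, v> = 0, i.e. iff y_1 - y_2 + y_3 + 2y_4 = 0. When this holds, K y = u (v·y) = 0, so (I - K) y = y and x = y is a particular solution; the full solution set is the line x = y + c·u = y + c·(1, -2, 2, -2), c ∈ C.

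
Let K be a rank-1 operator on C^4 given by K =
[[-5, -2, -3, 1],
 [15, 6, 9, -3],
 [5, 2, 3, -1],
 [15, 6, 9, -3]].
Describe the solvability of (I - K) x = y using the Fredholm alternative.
(I - K) is singular (det(I - K) = 0, i.e. 1 ∈ sigma(K)). (I - K) x = y is solvable iff y ⊥ ker((I - K)^*) = span{(-5, -2, -3, 1)}, i.e. iff -5y_1 - 2y_2 - 3y_3 + y_4 = 0. When solvable, the solutions are x = y + c·(1, -3, -1, -3), c arbitrary (ker(I - K) = span{(1, -3, -1, -3)}, dimension 1).

K has rank 1, so it is an outer product K = u v^T: every row of K is a multiple of one row vector. Reading off the entries, u = (1, -3, -1, -3) and v = (-5, -2, -3, 1) (row i of K equals u_i·v^T). A rank-one matrix u v^T satisfies K u = u (v·u) and kills the (3)-dimensional subspace v^⊥, so its characteristic polynomial is lambda^3 (lambda - v·u) with v·u = tr K = 1. Hence the eigenvalues of I - K are 1 (multiplicity 3) and 1 - (1) = 0, so det(I - K) = 0. (Direct check: I - K =
[[6, 2, 3, -1],
 [-15, -5, -9, 3],
 [-5, -2, -2, 1],
 [-15, -6, -9, 4]]
has determinant 0.) So 1 is an eigenvalue of K and (I - K) is not invertible. The finite-dimensional Fredholm alternative says: either (I - K) is invertible, or ker(I - K) ≠ {0} and then range(I - K) = ker((I - K)^*)^⊥, with dim ker(I - K) = dim ker((I - K)^*). We are in the second case, so we need both kernels. Kernel of I - K: (I - K) u = u - u (v·u) = u - u = 0, so ker(I - K) = span{u} = span{(1, -3, -1, -3)} (it is exactly 1-dimensional because rank(I - K) = 3). Kernel of the adjoint: K is real, so (I - K)^* = I - K^T = I - v u^T, and (I - v u^T) v = v - v (u·v) = 0; hence ker((I - K)^*) = span{v} = span{(-5, -2, -3, 1)}. Therefore (I - K) x = y is solvable iff <y, v> = 0, i.e. iff -5y_1 - 2y_2 - 3y_3 + y_4 = 0. When this holds, K y = u (v·y) = 0, so (I - K) y = y and x = y is a particular solution; the full solution set is the line x = y + c·u = y + c·(1, -3, -1, -3), c ∈ C.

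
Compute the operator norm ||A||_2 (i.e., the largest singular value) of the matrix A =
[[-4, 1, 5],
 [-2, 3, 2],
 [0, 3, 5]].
||A||_2 ≈ 8.8982 (= sqrt(largest eigenvalue of A^T A))

||A||_2 = sigma_max(A) = sqrt(lambda_max(A^T A)). Form the symmetric matrix M = A^T A =
[[20, -10, -24],
 [-10, 19, 26],
 [-24, 26, 54]].
Its characteristic polynomial (trace, sum of principal 2x2 minors, determinant of M give the coefficients) is
  p(λ) = det(λ I - M) = λ^3 - 93λ^2 + 1134λ - 3136.
No integer candidate from the rational root theorem (±divisors of 3136) is a root, so the roots are irrational. The cubic discriminant is Δ = 886870404 > 0, so there are three distinct real roots. p(4) = -24 and p(5) = 334 have opposite signs, so a root lies in (4, 5); Newton's method refines it to λ ≈ 4.0554. p(9) = 266 and p(10) = -96 have opposite signs, so a root lies in (9, 10); Newton's method refines it to λ ≈ 9.7666. p(79) = -924 and p(80) = 4384 have opposite signs, so a root lies in (79, 80); Newton's method refines it to λ ≈ 79.1781. Check (Vieta): the three roots sum to 93, matching tr M = 93.
So the eigenvalues of A^T A are ≈ 4.0554, 9.7666, 79.1781 (all ≥ 0, as they must be for A^T A). The largest is λ_max ≈ 79.1781, hence ||A||_2 = sqrt(λ_max) ≈ 8.8982.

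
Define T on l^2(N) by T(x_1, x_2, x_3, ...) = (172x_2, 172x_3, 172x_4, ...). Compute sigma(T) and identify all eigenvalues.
sigma(T) = closed disk {z in C : |z| ≤ 172}; sigma_p(T) = open disk {z in C : |z| < 172}

Note T = 172·V where V is the unit left shift (V x)_k = x_{k+1}; so sigma(T) = 172·sigma(V) and ||T|| = 172||V||. ||T x||^2 = 29584sum_{k≥2} |x_k|^2 ≤ 29584||x||^2, with equality on {x : x_1 = 0}, so ||T|| = 172. For any lambda with |lambda| < 172, set r = lambda/172 (|r| < 1); the vector x = (1, r, r^2, ...) is in l^2 and satisfies T x = 172(r, r^2, ...) = lambda x, so lambda is an eigenvalue. On the boundary |lambda| = 172 the geometric series diverges, so no l^2 eigenvector exists, but these lambda lie in the approximate point spectrum. Hence sigma(T) is the closed disk of radius 172 and sigma_p(T) is the open disk.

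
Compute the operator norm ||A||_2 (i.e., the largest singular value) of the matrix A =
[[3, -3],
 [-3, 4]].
||A||_2 = sqrt((43 + sqrt(1813))/2) ≈ 6.5414 (= sqrt(largest eigenvalue of A^T A))

||A||_2 = sigma_max(A) = sqrt(lambda_max(A^T A)). Form the symmetric matrix M = A^T A =
[[18, -21],
 [-21, 25]].
Its characteristic polynomial (trace, determinant of M give the coefficients) is
  p(λ) = det(λ I - M) = λ^2 - 43λ + 9.
For λ^2 - 43λ + 9 the discriminant is 1813. It is nonnegative but not a perfect square, so the roots are real and irrational: λ = (43 ± sqrt(1813))/2 ≈ 42.7897, 0.2103.
So the eigenvalues of A^T A are ≈ 0.2103, 42.7897 (all ≥ 0, as they must be for A^T A). The largest is λ_max = (43 + sqrt(1813))/2 ≈ 42.7897, hence ||A||_2 = sqrt(λ_max) = sqrt((43 + sqrt(1813))/2) ≈ 6.5414.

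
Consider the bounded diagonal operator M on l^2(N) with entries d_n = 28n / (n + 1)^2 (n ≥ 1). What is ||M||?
||M|| = 7 (attained at n = 1)

For M diagonal, ||M|| = sup_n |d_n|. Treat f(x) = 28x / (x + 1)^2 for real x > 0. By the quotient rule, f'(x) = 28(1 - x)/(x + 1)^3, which is positive for x < 1 and negative for x > 1. So f has a unique maximum at x = 1, and since 1 is a positive integer, the supremum over n ≥ 1 is attained at n = 1: d_1 = 28·1/(1 + 1)^2 = 28·1/4 = 7. Hence ||M|| = 7.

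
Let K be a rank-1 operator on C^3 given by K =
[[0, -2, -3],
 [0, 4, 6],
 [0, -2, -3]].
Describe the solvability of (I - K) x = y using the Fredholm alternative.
(I - K) is singular (det(I - K) = 0, i.e. 1 ∈ sigma(K)). (I - K) x = y is solvable iff y ⊥ ker((I - K)^*) = span{(0, -2, -3)}, i.e. iff -2y_2 - 3y_3 = 0. When solvable, the solutions are x = y + c·(1, -2, 1), c arbitrary (ker(I - K) = span{(1, -2, 1)}, dimension 1).

K has rank 1, so it is an outer product K = u v^T: every row of K is a multiple of one row vector. Reading off the entries, u = (1, -2, 1) and v = (0, -2, -3) (row i of K equals u_i·v^T). A rank-one matrix u v^T satisfies K u = u (v·u) and kills the (2)-dimensional subspace v^⊥, so its characteristic polynomial is lambda^2 (lambda - v·u) with v·u = tr K = 1. Hence the eigenvalues of I - K are 1 (multiplicity 2) and 1 - (1) = 0, so det(I - K) = 0. (Direct check: I - K =
[[1, 2, 3],
 [0, -3, -6],
 [0, 2, 4]]
has determinant 0.) So 1 is an eigenvalue of K and (I - K) is not invertible. The finite-dimensional Fredholm alternative says: either (I - K) is invertible, or ker(I - K) ≠ {0} and then range(I - K) = ker((I - K)^*)^⊥, with dim ker(I - K) = dim ker((I - K)^*). We are in the second case, so we need both kernels. Kernel of I - K: (I - K) u = u - u (v·u) = u - u = 0, so ker(I - K) = span{u} = span{(1, -2, 1)} (it is exactly 1-dimensional because rank(I - K) = 2). Kernel of the adjoint: K is real, so (I - K)^* = I - K^T = I - v u^T, and (I - v u^T) v = v - v (u·v) = 0; hence ker((I - K)^*) = span{v} = span{(0, -2, -3)}. Therefore (I - K) x = y is solvable iff <y, v> = 0, i.e. iff -2y_2 - 3y_3 = 0. When this holds, K y = u (v·y) = 0, so (I - K) y = y and x = y is a particular solution; the full solution set is the line x = y + c·u = y + c·(1, -2, 1), c ∈ C.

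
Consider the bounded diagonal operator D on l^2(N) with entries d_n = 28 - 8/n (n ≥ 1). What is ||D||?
||D|| = 28

For a diagonal operator on l^2 with entries d_n, ||D|| = sup_n |d_n|. Here d_1 = 20, d_2 = 24, ..., and d_n = 28 - 8/n increases monotonically toward 28. All terms lie in [20, 28), so |d_n| = d_n and the supremum is the limit 28, which is not attained by any individual d_n. Hence ||D|| = 28.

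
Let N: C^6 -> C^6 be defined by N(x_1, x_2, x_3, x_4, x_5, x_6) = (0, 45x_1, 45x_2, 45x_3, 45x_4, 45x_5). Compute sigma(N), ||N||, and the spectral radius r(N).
sigma(N) = {0}; ||N|| = 45; r(N) = 0. (N is nilpotent with N^6 = 0.)

On C^6, N is a strictly lower-triangular matrix with 45 on the subdiagonal and zeros elsewhere, so its characteristic polynomial is lambda^6 and every eigenvalue is 0: sigma(N) = {0}. For the operator norm, N e_i = 45e_{i+1} for i = 1, ..., 5 and N e_6 = 0, so the singular values of N are 45 (with multiplicity 5) and 0; hence ||N|| = 45. The spectral radius r(N) = max|lambda| = 0. Note ||N|| > r(N) — characteristic of non-normal nilpotent operators. Indeed N^6 = 0.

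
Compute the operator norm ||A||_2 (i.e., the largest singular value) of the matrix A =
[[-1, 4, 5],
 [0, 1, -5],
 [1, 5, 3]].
||A||_2 ≈ 9.0384 (= sqrt(largest eigenvalue of A^T A))

||A||_2 = sigma_max(A) = sqrt(lambda_max(A^T A)). Form the symmetric matrix M = A^T A =
[[2, 1, -2],
 [1, 42, 30],
 [-2, 30, 59]].
Its characteristic polynomial (trace, sum of principal 2x2 minors, determinant of M give the coefficients) is
  p(λ) = det(λ I - M) = λ^3 - 103λ^2 + 1775λ - 2809.
No integer candidate from the rational root theorem (±divisors of 2809) is a root, so the roots are irrational. The cubic discriminant is Δ = 7808617216 > 0, so there are three distinct real roots. p(1) = -1136 and p(2) = 337 have opposite signs, so a root lies in (1, 2); Newton's method refines it to λ ≈ 1.759. p(19) = 592 and p(20) = -509 have opposite signs, so a root lies in (19, 20); Newton's method refines it to λ ≈ 19.5477. p(81) = -3376 and p(82) = 1537 have opposite signs, so a root lies in (81, 82); Newton's method refines it to λ ≈ 81.6933. Check (Vieta): the three roots sum to 103, matching tr M = 103.
So the eigenvalues of A^T A are ≈ 1.759, 19.5477, 81.6933 (all ≥ 0, as they must be for A^T A). The largest is λ_max ≈ 81.6933, hence ||A||_2 = sqrt(λ_max) ≈ 9.0384.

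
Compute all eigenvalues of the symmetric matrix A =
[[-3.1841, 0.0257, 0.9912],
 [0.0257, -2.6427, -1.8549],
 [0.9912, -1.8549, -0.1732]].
sigma(A) ≈ {-4, -3, 1}

A is real symmetric, so its spectrum consists of real eigenvalues. Expanding the characteristic polynomial of the displayed matrix gives
  det(λ I - A) = p(λ) = λ^3 + (6)λ^2 + (5)λ + (-12).
Solving p(λ) = 0 yields eigenvalues ≈ -4, -3, 1. (A is shown rounded to 4 decimals, so these recover the underlying integer eigenvalues to within that precision.)
Verification: the trace of A = -6 equals the sum of eigenvalues -6, and det(A) ≈ 12.0000 matches the eigenvalue product 12.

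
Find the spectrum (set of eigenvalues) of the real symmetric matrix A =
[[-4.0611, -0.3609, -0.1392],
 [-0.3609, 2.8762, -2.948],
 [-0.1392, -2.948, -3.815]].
sigma(A) ≈ {-5, -4, 4}

A is real symmetric, so its spectrum consists of real eigenvalues. Expanding the characteristic polynomial of the displayed matrix gives
  det(λ I - A) = p(λ) = λ^3 + (5)λ^2 + (-16)λ + (-80).
Solving p(λ) = 0 yields eigenvalues ≈ -5, -4, 4. (A is shown rounded to 4 decimals, so these recover the underlying integer eigenvalues to within that precision.)
Verification: the trace of A = -5 equals the sum of eigenvalues -5, and det(A) ≈ 80.0000 matches the eigenvalue product 80.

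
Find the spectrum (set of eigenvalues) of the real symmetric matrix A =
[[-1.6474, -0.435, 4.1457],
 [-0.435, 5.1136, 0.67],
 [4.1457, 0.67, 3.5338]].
sigma(A) ≈ {-4, 5, 6}

A is real symmetric, so its spectrum consists of real eigenvalues. Expanding the characteristic polynomial of the displayed matrix gives
  det(λ I - A) = p(λ) = λ^3 + (-7)λ^2 + (-14)λ + (120.0015).
Solving p(λ) = 0 yields eigenvalues ≈ -4, 5, 6. (A is shown rounded to 4 decimals, so these recover the underlying integer eigenvalues to within that precision.)
Verification: the trace of A = 7 equals the sum of eigenvalues 7, and det(A) ≈ -120.0015 matches the eigenvalue product -120.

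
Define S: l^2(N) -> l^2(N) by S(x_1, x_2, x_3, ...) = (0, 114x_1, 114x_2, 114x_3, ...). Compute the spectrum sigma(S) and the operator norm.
sigma(S) = closed disk {z in C : |z| ≤ 114}; ||S|| = 114

Note S = 114·U where U is the unit right shift (U x)_k = x_{k-1} (with x_0 := 0); so ||S|| = 114||U|| and sigma(S) = 114·sigma(U). ||S x||^2 = sum_{k≥1} |114x_k|^2 = 12996||x||^2, so ||S|| = 114 and sigma(S) ⊂ {|z| ≤ 114}. For any |lambda| < 114, the equation (S - lambda I) x = 0 forces x_1 = 0, then 114x_k = lambda x_{k+1} ⇒ x = 0, so S has no eigenvalues. But (S - lambda I) is not surjective for |lambda| < 114: solving (S - lambda I) x = e_1 would require x_n proportional to (lambda/114)^(-n), which is not in l^2. So every |lambda| < 114 lies in the residual spectrum. The boundary |lambda| = 114 is in the approximate point spectrum (the spectrum is closed). Hence sigma(S) is the closed disk of radius 114.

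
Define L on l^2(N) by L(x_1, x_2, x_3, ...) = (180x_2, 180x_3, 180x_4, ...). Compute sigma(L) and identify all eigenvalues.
sigma(L) = closed disk {z in C : |z| ≤ 180}; sigma_p(L) = open disk {z in C : |z| < 180}

Note L = 180·V where V is the unit left shift (V x)_k = x_{k+1}; so sigma(L) = 180·sigma(V) and ||L|| = 180||V||. ||L x||^2 = 32400sum_{k≥2} |x_k|^2 ≤ 32400||x||^2, with equality on {x : x_1 = 0}, so ||L|| = 180. For any lambda with |lambda| < 180, set r = lambda/180 (|r| < 1); the vector x = (1, r, r^2, ...) is in l^2 and satisfies L x = 180(r, r^2, ...) = lambda x, so lambda is an eigenvalue. On the boundary |lambda| = 180 the geometric series diverges, so no l^2 eigenvector exists, but these lambda lie in the approximate point spectrum. Hence sigma(L) is the closed disk of radius 180 and sigma_p(L) is the open disk.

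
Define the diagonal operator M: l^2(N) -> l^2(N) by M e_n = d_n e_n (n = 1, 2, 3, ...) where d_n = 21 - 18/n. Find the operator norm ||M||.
||M|| = 21

For a diagonal operator on l^2 with entries d_n, ||M|| = sup_n |d_n|. Here d_1 = 3, d_2 = 12, ..., and d_n = 21 - 18/n increases monotonically toward 21. All terms lie in [3, 21), so |d_n| = d_n and the supremum is the limit 21, which is not attained by any individual d_n. Hence ||M|| = 21.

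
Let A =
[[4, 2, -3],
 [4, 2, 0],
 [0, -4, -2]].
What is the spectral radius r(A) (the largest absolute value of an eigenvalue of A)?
r(A) ≈ 6.8018

The eigenvalues of A are the roots of its characteristic polynomial. With M = A (coefficients from the trace, the sum of principal 2x2 minors, and det A):
  p(λ) = det(λ I - M) = λ^3 - 4λ^2 - 12λ - 48.
No integer candidate from the rational root theorem (±divisors of 48) is a root, so the roots are irrational. The cubic discriminant is Δ = -106752 < 0, so there is one real root and a complex-conjugate pair. p(6) = -48 and p(7) = 15 have opposite signs, so a root lies in (6, 7); Newton's method refines it to λ ≈ 6.8018. Dividing out (λ - (6.8018)) leaves approximately λ^2 + 2.8018λ + 7.057. For λ^2 + 2.8018λ + 7.057 the discriminant is -20.378. It is negative, so the remaining roots are the complex-conjugate pair λ ≈ -1.4009 ± 2.2571i. Their product equals the constant term, so |λ|^2 ≈ 7.057 and |λ| ≈ 2.6565.
Thus the eigenvalues (to 4 decimals) are 6.8018 (modulus 6.8018); -1.4009 ± 2.2571i (modulus 2.6565). The spectral radius is the largest modulus: r(A) ≈ 6.8018. (Cross-check: r(A) ≤ ||A||_2 ≈ 6.8301; equality holds whenever A is normal, though it can also hold for some non-normal A.)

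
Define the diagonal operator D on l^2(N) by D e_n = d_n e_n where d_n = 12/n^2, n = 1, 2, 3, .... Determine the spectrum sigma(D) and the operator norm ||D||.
sigma(D) = {12/n^2 : n ≥ 1} ∪ {0}; ||D|| = 12

A bounded diagonal operator on l^2 with diagonal entries d_n has spectrum equal to the closure of {d_n : n ≥ 1}: every d_n is an eigenvalue (with eigenvector e_n), so {d_n} ⊂ sigma(D); the spectrum is closed, so its closure is too; and for lambda not in the closure, (D - lambda I) has bounded inverse (the diagonal entries 1/(d_n - lambda) are bounded). For our sequence d_n = 12/n^2, n = 1, 2, 3, ...:
  - {d_n} = {12/n^2 : n ≥ 1}; the only limit point is 0
  - closure = {12/n^2 : n ≥ 1} ∪ {0}
For the norm: a diagonal operator has ||D|| = sup_n |d_n|. Here d_n = 12/n^2 is positive and decreasing, so sup_n |d_n| = d_1 = 12. So ||D|| = 12.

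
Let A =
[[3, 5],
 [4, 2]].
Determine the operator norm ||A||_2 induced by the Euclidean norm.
||A||_2 = sqrt((54 + sqrt(2132))/2) ≈ 7.0772 (= sqrt(largest eigenvalue of A^T A))

||A||_2 = sigma_max(A) = sqrt(lambda_max(A^T A)). Form the symmetric matrix M = A^T A =
[[25, 23],
 [23, 29]].
Its characteristic polynomial (trace, determinant of M give the coefficients) is
  p(λ) = det(λ I - M) = λ^2 - 54λ + 196.
For λ^2 - 54λ + 196 the discriminant is 2132. It is nonnegative but not a perfect square, so the roots are real and irrational: λ = (54 ± sqrt(2132))/2 ≈ 50.0868, 3.9132.
So the eigenvalues of A^T A are ≈ 3.9132, 50.0868 (all ≥ 0, as they must be for A^T A). The largest is λ_max = (54 + sqrt(2132))/2 ≈ 50.0868, hence ||A||_2 = sqrt(λ_max) = sqrt((54 + sqrt(2132))/2) ≈ 7.0772.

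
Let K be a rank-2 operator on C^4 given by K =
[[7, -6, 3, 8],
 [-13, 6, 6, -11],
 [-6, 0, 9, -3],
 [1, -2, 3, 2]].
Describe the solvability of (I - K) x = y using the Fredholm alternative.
(I - K) is invertible (det(I - K) = 99 ≠ 0), so for every y in C^4 the equation (I - K) x = y has a unique solution.

K has rank 2 and factors as K = U V^T = u1 v1^T + u2 v2^T with u1 = (-3, 3, 0, -1), v1 = (-3, 2, 0, -3), u2 = (-1, -2, -3, -1), v2 = (2, 0, -3, 1) (multiplying out reproduces the displayed K). The nonzero eigenvalues of U V^T coincide with those of the 2 x 2 matrix G = V^T U = [[v1·u1, v1·u2], [v2·u1, v2·u2]] = [[18, 2], [-7, 6]], and by the Sylvester determinant identity det(I_4 - U V^T) = det(I_2 - V^T U) = det([[-17, -2], [7, -5]]) = (-17)(-5) - (-2)(7) = 99. (Direct check: I - K =
[[-6, 6, -3, -8],
 [13, -5, -6, 11],
 [6, 0, -8, 3],
 [-1, 2, -3, -1]]
has determinant 99.) The finite-dimensional Fredholm alternative says: either (I - K) is invertible, or ker(I - K) ≠ {0} and then range(I - K) = ker((I - K)^*)^⊥, with dim ker(I - K) = dim ker((I - K)^*). Since det(I - K) ≠ 0, 1 is not an eigenvalue of K and ker(I - K) = {0}, so we are in the first case: for every y there is a unique x = (I - K)^(-1) y. (Explicitly, by the Woodbury identity, (I - U V^T)^(-1) = I + U (I_2 - G)^(-1) V^T.)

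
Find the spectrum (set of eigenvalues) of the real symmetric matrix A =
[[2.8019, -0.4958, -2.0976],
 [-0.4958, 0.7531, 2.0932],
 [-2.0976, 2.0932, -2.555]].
sigma(A) ≈ {-4, 1, 4}

A is real symmetric, so its spectrum consists of real eigenvalues. Expanding the characteristic polynomial of the displayed matrix gives
  det(λ I - A) = p(λ) = λ^3 + (-1)λ^2 + (-16)λ + (16).
Solving p(λ) = 0 yields eigenvalues ≈ -4, 1, 4. (A is shown rounded to 4 decimals, so these recover the underlying integer eigenvalues to within that precision.)
Verification: the trace of A = 1 equals the sum of eigenvalues 1, and det(A) ≈ -15.9995 matches the eigenvalue product -16.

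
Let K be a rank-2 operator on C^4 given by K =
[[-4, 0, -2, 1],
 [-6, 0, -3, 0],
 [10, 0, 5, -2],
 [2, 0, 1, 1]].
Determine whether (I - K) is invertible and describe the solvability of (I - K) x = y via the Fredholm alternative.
(I - K) is singular (det(I - K) = 0, i.e. 1 ∈ sigma(K)). (I - K) x = y is solvable iff y ⊥ ker((I - K)^*) = span{(2, 0, 1, 0)}, i.e. iff 2y_1 + y_3 = 0. When solvable, x is determined up to adding multiples of (1, 0, -2, 1) (ker(I - K) = span{(1, 0, -2, 1)}, dimension 1).

K has rank 2 and factors as K = U V^T = u1 v1^T + u2 v2^T with u1 = (-1, -3, 3, 2), v1 = (2, 0, 1, 0), u2 = (-1, 0, 2, -1), v2 = (2, 0, 1, -1) (multiplying out reproduces the displayed K). The nonzero eigenvalues of U V^T coincide with those of the 2 x 2 matrix G = V^T U = [[v1·u1, v1·u2], [v2·u1, v2·u2]] = [[1, 0], [-1, 1]], and by the Sylvester determinant identity det(I_4 - U V^T) = det(I_2 - V^T U) = det([[0, 0], [1, 0]]) = (0)(0) - (0)(1) = 0. (Direct check: I - K =
[[5, 0, 2, -1],
 [6, 1, 3, 0],
 [-10, 0, -4, 2],
 [-2, 0, -1, 0]]
has determinant 0.) So 1 is an eigenvalue of K and (I - K) is not invertible. The finite-dimensional Fredholm alternative says: either (I - K) is invertible, or ker(I - K) ≠ {0} and then range(I - K) = ker((I - K)^*)^⊥, with dim ker(I - K) = dim ker((I - K)^*). We are in the second case, so we compute both kernels via the 2 x 2 reduction. If (I - U V^T) x = 0 then x = U (V^T x) lies in the column space of U; writing x = U b gives U (I_2 - G) b = 0, and since u1, u2 are independent, (I_2 - G) b = 0. With I_2 - G = [[0, 0], [1, 0]] (singular, as its determinant is 0) a null vector is b = (0, -1), so ker(I - K) = span{0·u1 + (-1)·u2} = span{(1, 0, -2, 1)}. For the adjoint, (I - K)^* = I - K^T = I - V U^T, and the same argument gives ker((I - K)^*) = {V a : (I_2 - G)^T a = 0}; (I_2 - G)^T = [[0, 1], [0, 0]] has null vector a = (1, 0), so ker((I - K)^*) = span{1·v1 + (0)·v2} = span{(2, 0, 1, 0)}. (Both kernels are 1-dimensional, matching rank(I - K) = 3.) Therefore (I - K) x = y is solvable iff <y, (2, 0, 1, 0)> = 0, i.e. iff 2y_1 + y_3 = 0; when solvable the solution set is the line x_p + c·(1, 0, -2, 1), c ∈ C.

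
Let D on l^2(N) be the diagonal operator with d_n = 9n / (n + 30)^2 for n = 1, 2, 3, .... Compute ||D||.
||D|| = 3/40 (attained at n = 30)

For D diagonal, ||D|| = sup_n |d_n|. Treat f(x) = 9x / (x + 30)^2 for real x > 0. By the quotient rule, f'(x) = 9(30 - x)/(x + 30)^3, which is positive for x < 30 and negative for x > 30. So f has a unique maximum at x = 30, and since 30 is a positive integer, the supremum over n ≥ 1 is attained at n = 30: d_30 = 9·30/(30 + 30)^2 = 9·30/3600 = 3/40. Hence ||D|| = 3/40.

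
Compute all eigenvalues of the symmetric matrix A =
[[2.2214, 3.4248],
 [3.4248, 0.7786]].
sigma(A) ≈ {-2, 5}

A is real symmetric, so its spectrum consists of real eigenvalues. Expanding the characteristic polynomial of the displayed matrix gives
  det(λ I - A) = p(λ) = λ^2 + (-3)λ + (-10).
Solving p(λ) = 0 yields eigenvalues ≈ -2, 5. (A is shown rounded to 4 decimals, so these recover the underlying integer eigenvalues to within that precision.)
Verification: the trace of A = 3 equals the sum of eigenvalues 3, and det(A) ≈ -9.9997 matches the eigenvalue product -10.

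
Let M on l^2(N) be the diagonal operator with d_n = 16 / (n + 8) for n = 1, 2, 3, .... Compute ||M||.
||M|| = 16/9 (attained at n = 1)

For M diagonal, ||M|| = sup_n |d_n| = sup_n 16/(n + 8). This is positive and strictly decreasing in n, so the supremum is attained at n = 1: d_1 = 16/(1 + 8) = 16/9. Hence ||M|| = 16/9.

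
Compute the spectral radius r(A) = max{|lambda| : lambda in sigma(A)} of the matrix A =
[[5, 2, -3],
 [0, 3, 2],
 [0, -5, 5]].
r(A) = 5

The eigenvalues of A are the roots of its characteristic polynomial. With M = A (coefficients from the trace, the sum of principal 2x2 minors, and det A):
  p(λ) = det(λ I - M) = λ^3 - 13λ^2 + 65λ - 125.
By the rational root theorem any rational root is an integer divisor of 125. Testing λ = 5: p(5) = 125 - 325 + 325 - 125 = 0, so λ = 5 is a root. Dividing out (λ - 5) leaves p(λ) = (λ - 5)(λ^2 - 8λ + 25). For λ^2 - 8λ + 25 the discriminant is -36. It is negative, so the roots are the complex-conjugate pair λ = 4 ± (sqrt(36)/2) i ≈ 4 ± 3i. For a conjugate pair the product of the roots equals the constant term, so |λ|^2 = 25 and |λ| = sqrt(25) = 5.
Thus the eigenvalues (to 4 decimals) are 4 ± 3i (modulus 5); 5 (modulus 5). The spectral radius is the largest modulus: r(A) = 5. (Cross-check: r(A) ≤ ||A||_2 ≈ 8.3655; equality holds whenever A is normal, though it can also hold for some non-normal A.)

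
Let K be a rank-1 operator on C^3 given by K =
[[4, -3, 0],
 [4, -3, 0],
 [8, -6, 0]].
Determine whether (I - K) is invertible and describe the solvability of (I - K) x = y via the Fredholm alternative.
(I - K) is singular (det(I - K) = 0, i.e. 1 ∈ sigma(K)). (I - K) x = y is solvable iff y ⊥ ker((I - K)^*) = span{(4, -3, 0)}, i.e. iff 4y_1 - 3y_2 = 0. When solvable, the solutions are x = y + c·(1, 1, 2), c arbitrary (ker(I - K) = span{(1, 1, 2)}, dimension 1).

K has rank 1, so it is an outer product K = u v^T: every row of K is a multiple of one row vector. Reading off the entries, u = (1, 1, 2) and v = (4, -3, 0) (row i of K equals u_i·v^T). A rank-one matrix u v^T satisfies K u = u (v·u) and kills the (2)-dimensional subspace v^⊥, so its characteristic polynomial is lambda^2 (lambda - v·u) with v·u = tr K = 1. Hence the eigenvalues of I - K are 1 (multiplicity 2) and 1 - (1) = 0, so det(I - K) = 0. (Direct check: I - K =
[[-3, 3, 0],
 [-4, 4, 0],
 [-8, 6, 1]]
has determinant 0.) So 1 is an eigenvalue of K and (I - K) is not invertible. The finite-dimensional Fredholm alternative says: either (I - K) is invertible, or ker(I - K) ≠ {0} and then range(I - K) = ker((I - K)^*)^⊥, with dim ker(I - K) = dim ker((I - K)^*). We are in the second case, so we need both kernels. Kernel of I - K: (I - K) u = u - u (v·u) = u - u = 0, so ker(I - K) = span{u} = span{(1, 1, 2)} (it is exactly 1-dimensional because rank(I - K) = 2). Kernel of the adjoint: K is real, so (I - K)^* = I - K^T = I - v u^T, and (I - v u^T) v = v - v (u·v) = 0; hence ker((I - K)^*) = span{v} = span{(4, -3, 0)}. Therefore (I - K) x = y is solvable iff <y, v> = 0, i.e. iff 4y_1 - 3y_2 = 0. When this holds, K y = u (v·y) = 0, so (I - K) y = y and x = y is a particular solution; the full solution set is the line x = y + c·u = y + c·(1, 1, 2), c ∈ C.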